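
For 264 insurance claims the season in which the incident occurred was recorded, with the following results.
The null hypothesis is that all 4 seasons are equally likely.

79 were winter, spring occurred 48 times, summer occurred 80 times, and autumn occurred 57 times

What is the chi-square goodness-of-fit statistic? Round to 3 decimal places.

11.667

Under H₀ each category has probability 1/4, so each expected count is 264/4 = 66.
χ² = (79−66)²/66 + (48−66)²/66 + (80−66)²/66 + (57−66)²/66
   = 2.5606 + 4.9091 + 2.9697 + 1.2273
Sum = 11.667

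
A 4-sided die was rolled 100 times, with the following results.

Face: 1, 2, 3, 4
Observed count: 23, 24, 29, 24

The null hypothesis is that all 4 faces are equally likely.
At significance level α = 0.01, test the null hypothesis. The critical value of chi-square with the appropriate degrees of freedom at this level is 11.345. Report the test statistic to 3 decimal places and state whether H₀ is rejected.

Under H₀ each category has probability 1/4, so each expected count is 100/4 = 25.
χ² = (23−25)²/25 + (24−25)²/25 + (29−25)²/25 + (24−25)²/25
   = 0.1600 + 0.0400 + 0.6400 + 0.0400
Sum = 0.880
df = 3. Since 0.880 < 11.345, we do not reject H₀.

0.880; do not reject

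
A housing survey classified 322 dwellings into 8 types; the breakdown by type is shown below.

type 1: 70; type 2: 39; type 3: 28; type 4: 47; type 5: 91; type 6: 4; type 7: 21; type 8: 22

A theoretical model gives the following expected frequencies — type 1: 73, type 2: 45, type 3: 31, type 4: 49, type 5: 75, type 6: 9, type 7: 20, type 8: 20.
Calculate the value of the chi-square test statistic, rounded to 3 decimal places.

cat         O        E   (O−E)²/E
type 1     70       73     0.1233
type 2     39       45     0.8000
type 3     28       31     0.2903
type 4     47       49     0.0816
type 5     91       75     3.4133
type 6      4        9     2.7778
type 7     21       20     0.0500
type 8     22       20     0.2000
Sum = 7.736

7.736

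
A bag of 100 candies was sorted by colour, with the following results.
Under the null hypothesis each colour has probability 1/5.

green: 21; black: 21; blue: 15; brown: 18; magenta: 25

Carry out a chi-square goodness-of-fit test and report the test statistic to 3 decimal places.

2.800

Expected count for each of the 5 categories: 100/5 = 20.
green: (21 − 20)²/20 = 1/20 = 0.0500
black: (21 − 20)²/20 = 1/20 = 0.0500
blue: (15 − 20)²/20 = 25/20 = 1.2500
brown: (18 − 20)²/20 = 4/20 = 0.2000
magenta: (25 − 20)²/20 = 25/20 = 1.2500
Sum = 2.800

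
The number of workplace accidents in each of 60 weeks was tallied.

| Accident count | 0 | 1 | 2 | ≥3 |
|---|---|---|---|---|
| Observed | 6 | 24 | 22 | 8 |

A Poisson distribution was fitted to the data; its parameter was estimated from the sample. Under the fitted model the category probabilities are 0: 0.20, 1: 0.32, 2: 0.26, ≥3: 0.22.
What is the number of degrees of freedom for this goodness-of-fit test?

2

There are k = 4 categories and 1 parameter estimated from the data, so df = 4 − 1 − 1 = 2.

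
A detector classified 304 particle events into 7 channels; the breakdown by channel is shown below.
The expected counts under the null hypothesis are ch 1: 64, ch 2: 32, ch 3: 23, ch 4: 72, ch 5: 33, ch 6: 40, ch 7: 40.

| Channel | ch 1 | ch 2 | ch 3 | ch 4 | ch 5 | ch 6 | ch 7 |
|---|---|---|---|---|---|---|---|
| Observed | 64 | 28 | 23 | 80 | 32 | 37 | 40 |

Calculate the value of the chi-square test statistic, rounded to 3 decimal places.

χ² = (64−64)²/64 + (28−32)²/32 + (23−23)²/23 + (80−72)²/72 + (32−33)²/33 + (37−40)²/40 + (40−40)²/40
   = 0.0000 + 0.5000 + 0.0000 + 0.8889 + 0.0303 + 0.2250 + 0.0000
Sum = 1.644

1.644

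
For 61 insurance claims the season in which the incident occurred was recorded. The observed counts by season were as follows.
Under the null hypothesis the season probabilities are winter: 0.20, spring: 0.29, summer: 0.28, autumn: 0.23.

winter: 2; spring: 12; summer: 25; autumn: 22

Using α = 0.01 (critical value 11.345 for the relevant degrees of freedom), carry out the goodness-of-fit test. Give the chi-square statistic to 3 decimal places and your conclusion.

18.558; reject

Expected counts E_i = n·p_i: 61×0.20 = 12.2, 61×0.29 = 17.69, 61×0.28 = 17.08, 61×0.23 = 14.03.
χ² = (2−12.2)²/12.2 + (12−17.69)²/17.69 + (25−17.08)²/17.08 + (22−14.03)²/14.03
   = 8.5279 + 1.8302 + 3.6725 + 4.5275
Sum = 18.558
df = 3. Since 18.558 > 11.345, we reject H₀.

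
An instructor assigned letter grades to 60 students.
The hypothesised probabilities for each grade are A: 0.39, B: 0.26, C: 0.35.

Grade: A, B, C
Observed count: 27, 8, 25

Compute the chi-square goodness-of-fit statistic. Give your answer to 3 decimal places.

Expected counts E_i = n·p_i: 60×0.39 = 23.4, 60×0.26 = 15.6, 60×0.35 = 21.
A: (27 − 23.4)²/23.4 = 12.96/23.4 = 0.5538
B: (8 − 15.6)²/15.6 = 57.76/15.6 = 3.7026
C: (25 − 21)²/21 = 16/21 = 0.7619
Sum = 5.018

5.018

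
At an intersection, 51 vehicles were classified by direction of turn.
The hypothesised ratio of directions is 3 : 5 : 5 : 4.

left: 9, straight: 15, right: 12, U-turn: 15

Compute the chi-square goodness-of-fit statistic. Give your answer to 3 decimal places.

Ratio total = 17. Expected counts: 51×3/17 = 9, 51×5/17 = 15, 51×5/17 = 15, 51×4/17 = 12.
χ² = (9−9)²/9 + (15−15)²/15 + (12−15)²/15 + (15−12)²/12
   = 0.0000 + 0.0000 + 0.6000 + 0.7500
Sum = 1.350

1.350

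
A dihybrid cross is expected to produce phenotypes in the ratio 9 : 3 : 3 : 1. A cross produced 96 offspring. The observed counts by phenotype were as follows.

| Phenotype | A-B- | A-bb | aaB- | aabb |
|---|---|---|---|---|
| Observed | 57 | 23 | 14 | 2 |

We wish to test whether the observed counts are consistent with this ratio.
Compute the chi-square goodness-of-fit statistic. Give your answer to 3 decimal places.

Ratio total = 16. Expected counts: 96×9/16 = 54, 96×3/16 = 18, 96×3/16 = 18, 96×1/16 = 6.
χ² = (57−54)²/54 + (23−18)²/18 + (14−18)²/18 + (2−6)²/6
   = 0.1667 + 1.3889 + 0.8889 + 2.6667
Sum = 5.111

5.111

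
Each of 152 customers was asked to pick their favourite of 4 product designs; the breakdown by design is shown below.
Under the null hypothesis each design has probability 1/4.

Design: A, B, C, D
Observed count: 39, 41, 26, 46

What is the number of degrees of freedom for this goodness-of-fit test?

There are k = 4 categories and no parameters were estimated from the data, so df = 4 − 1 = 3.

3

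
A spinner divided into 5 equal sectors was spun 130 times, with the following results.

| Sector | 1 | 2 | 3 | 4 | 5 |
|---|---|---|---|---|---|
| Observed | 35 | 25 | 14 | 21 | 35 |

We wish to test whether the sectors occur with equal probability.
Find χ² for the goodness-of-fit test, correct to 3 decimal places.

Under H₀ each category has probability 1/5, so each expected count is 130/5 = 26.
χ² = (35−26)²/26 + (25−26)²/26 + (14−26)²/26 + (21−26)²/26 + (35−26)²/26
   = 3.1154 + 0.0385 + 5.5385 + 0.9615 + 3.1154
Sum = 12.769

12.769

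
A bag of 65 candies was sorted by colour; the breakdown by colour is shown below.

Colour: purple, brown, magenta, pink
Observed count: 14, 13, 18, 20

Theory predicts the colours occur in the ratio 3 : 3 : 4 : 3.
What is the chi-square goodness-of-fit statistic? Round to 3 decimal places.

Ratio total = 13. Expected counts: 65×3/13 = 15, 65×3/13 = 15, 65×4/13 = 20, 65×3/13 = 15.
cat          O        E   (O−E)²/E
purple      14       15     0.0667
brown       13       15     0.2667
magenta     18       20     0.2000
pink        20       15     1.6667
Sum = 2.200

2.200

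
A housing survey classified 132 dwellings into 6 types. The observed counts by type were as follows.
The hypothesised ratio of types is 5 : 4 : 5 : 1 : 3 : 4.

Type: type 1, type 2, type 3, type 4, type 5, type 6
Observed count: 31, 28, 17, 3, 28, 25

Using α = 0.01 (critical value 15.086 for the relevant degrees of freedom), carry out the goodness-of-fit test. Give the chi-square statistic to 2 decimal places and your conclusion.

Ratio total = 22. Expected counts: 132×5/22 = 30, 132×4/22 = 24, 132×5/22 = 30, 132×1/22 = 6, 132×3/22 = 18, 132×4/22 = 24.
type 1: (31 − 30)²/30 = 1/30 = 0.033
type 2: (28 − 24)²/24 = 16/24 = 0.667
type 3: (17 − 30)²/30 = 169/30 = 5.633
type 4: (3 − 6)²/6 = 9/6 = 1.500
type 5: (28 − 18)²/18 = 100/18 = 5.556
type 6: (25 − 24)²/24 = 1/24 = 0.042
Sum = 13.43
df = 5. Since 13.43 < 15.086, we do not reject H₀.

13.43; do not reject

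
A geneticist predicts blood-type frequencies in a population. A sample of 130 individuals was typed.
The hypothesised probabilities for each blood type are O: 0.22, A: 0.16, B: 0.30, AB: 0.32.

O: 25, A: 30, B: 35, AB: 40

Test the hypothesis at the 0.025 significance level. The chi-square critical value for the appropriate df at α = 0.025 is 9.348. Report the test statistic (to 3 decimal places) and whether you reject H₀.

Expected counts E_i = n·p_i: 130×0.22 = 28.6, 130×0.16 = 20.8, 130×0.30 = 39, 130×0.32 = 41.6.
O: (25 − 28.6)²/28.6 = 12.96/28.6 = 0.4531
A: (30 − 20.8)²/20.8 = 84.64/20.8 = 4.0692
B: (35 − 39)²/39 = 16/39 = 0.4103
AB: (40 − 41.6)²/41.6 = 2.56/41.6 = 0.0615
Sum = 4.994
df = 3. Since 4.994 < 9.348, we do not reject H₀.

4.994; do not reject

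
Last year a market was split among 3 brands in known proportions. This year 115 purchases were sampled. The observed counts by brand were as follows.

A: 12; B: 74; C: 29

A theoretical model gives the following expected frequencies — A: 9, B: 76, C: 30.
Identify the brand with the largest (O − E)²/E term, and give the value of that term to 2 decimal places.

A: (12 − 9)²/9 = 9/9 = 1.000
B: (74 − 76)²/76 = 4/76 = 0.053
C: (29 − 30)²/30 = 1/30 = 0.033
The largest term is for A: 1.00.

A, 1.00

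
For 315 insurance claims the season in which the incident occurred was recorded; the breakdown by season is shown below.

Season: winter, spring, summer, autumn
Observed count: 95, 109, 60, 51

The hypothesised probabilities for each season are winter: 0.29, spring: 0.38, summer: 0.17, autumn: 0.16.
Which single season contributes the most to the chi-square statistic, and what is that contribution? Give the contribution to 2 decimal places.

Expected counts E_i = n·p_i: 315×0.29 = 91.35, 315×0.38 = 119.7, 315×0.17 = 53.55, 315×0.16 = 50.4.
χ² = (95−91.35)²/91.35 + (109−119.7)²/119.7 + (60−53.55)²/53.55 + (51−50.4)²/50.4
   = 0.146 + 0.956 + 0.777 + 0.007
The largest term is for spring: 0.96.

spring, 0.96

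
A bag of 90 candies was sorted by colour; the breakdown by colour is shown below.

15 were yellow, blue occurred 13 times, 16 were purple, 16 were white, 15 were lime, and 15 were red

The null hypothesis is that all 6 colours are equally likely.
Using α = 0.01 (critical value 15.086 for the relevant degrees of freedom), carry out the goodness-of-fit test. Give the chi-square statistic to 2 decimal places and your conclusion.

0.40; do not reject

Under H₀ each category has probability 1/6, so each expected count is 90/6 = 15.
yellow: (15 − 15)²/15 = 0/15 = 0.000
blue: (13 − 15)²/15 = 4/15 = 0.267
purple: (16 − 15)²/15 = 1/15 = 0.067
white: (16 − 15)²/15 = 1/15 = 0.067
lime: (15 − 15)²/15 = 0/15 = 0.000
red: (15 − 15)²/15 = 0/15 = 0.000
Sum = 0.40
df = 5. Since 0.40 < 15.086, we do not reject H₀.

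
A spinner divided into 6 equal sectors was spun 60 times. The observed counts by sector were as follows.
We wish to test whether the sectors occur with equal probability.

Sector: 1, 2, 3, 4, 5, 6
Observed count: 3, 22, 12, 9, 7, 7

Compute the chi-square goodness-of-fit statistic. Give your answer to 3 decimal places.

Expected count for each of the 6 categories: 60/6 = 10.
χ² = (3−10)²/10 + (22−10)²/10 + (12−10)²/10 + (9−10)²/10 + (7−10)²/10 + (7−10)²/10
   = 4.9000 + 14.4000 + 0.4000 + 0.1000 + 0.9000 + 0.9000
Sum = 21.600

21.600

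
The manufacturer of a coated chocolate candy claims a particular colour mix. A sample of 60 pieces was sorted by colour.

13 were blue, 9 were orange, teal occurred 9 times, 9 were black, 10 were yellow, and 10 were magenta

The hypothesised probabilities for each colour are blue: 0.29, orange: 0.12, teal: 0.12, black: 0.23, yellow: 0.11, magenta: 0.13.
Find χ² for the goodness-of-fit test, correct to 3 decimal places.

Expected counts E_i = n·p_i: 60×0.29 = 17.4, 60×0.12 = 7.2, 60×0.12 = 7.2, 60×0.23 = 13.8, 60×0.11 = 6.6, 60×0.13 = 7.8.
cat          O        E   (O−E)²/E
blue        13     17.4     1.1126
orange       9      7.2     0.4500
teal         9      7.2     0.4500
black        9     13.8     1.6696
yellow      10      6.6     1.7515
magenta     10      7.8     0.6205
Sum = 6.054

6.054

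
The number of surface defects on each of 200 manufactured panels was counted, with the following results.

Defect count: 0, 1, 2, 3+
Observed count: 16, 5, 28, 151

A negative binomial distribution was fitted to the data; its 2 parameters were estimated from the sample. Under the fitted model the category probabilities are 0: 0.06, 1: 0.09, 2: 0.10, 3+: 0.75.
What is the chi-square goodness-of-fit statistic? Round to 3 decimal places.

Expected counts E_i = n·p_i: 200×0.06 = 12, 200×0.09 = 18, 200×0.10 = 20, 200×0.75 = 150.
χ² = (16−12)²/12 + (5−18)²/18 + (28−20)²/20 + (151−150)²/150
   = 1.3333 + 9.3889 + 3.2000 + 0.0067
Sum = 13.929

13.929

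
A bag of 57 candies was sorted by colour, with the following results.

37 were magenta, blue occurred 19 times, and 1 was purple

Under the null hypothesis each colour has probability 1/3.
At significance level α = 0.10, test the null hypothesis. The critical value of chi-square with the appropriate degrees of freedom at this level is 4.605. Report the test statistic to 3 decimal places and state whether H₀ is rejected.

34.105; reject

Expected count for each of the 3 categories: 57/3 = 19.
cat          O        E   (O−E)²/E
magenta     37       19    17.0526
blue        19       19     0.0000
purple       1       19    17.0526
Sum = 34.105
df = 2. Since 34.105 > 4.605, we reject H₀.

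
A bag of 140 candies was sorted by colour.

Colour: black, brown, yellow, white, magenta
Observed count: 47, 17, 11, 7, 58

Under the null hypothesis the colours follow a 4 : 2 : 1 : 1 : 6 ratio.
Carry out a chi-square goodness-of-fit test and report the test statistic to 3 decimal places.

2.742

Ratio total = 14. Expected counts: 140×4/14 = 40, 140×2/14 = 20, 140×1/14 = 10, 140×1/14 = 10, 140×6/14 = 60.
black: (47 − 40)²/40 = 49/40 = 1.2250
brown: (17 − 20)²/20 = 9/20 = 0.4500
yellow: (11 − 10)²/10 = 1/10 = 0.1000
white: (7 − 10)²/10 = 9/10 = 0.9000
magenta: (58 − 60)²/60 = 4/60 = 0.0667
Sum = 2.742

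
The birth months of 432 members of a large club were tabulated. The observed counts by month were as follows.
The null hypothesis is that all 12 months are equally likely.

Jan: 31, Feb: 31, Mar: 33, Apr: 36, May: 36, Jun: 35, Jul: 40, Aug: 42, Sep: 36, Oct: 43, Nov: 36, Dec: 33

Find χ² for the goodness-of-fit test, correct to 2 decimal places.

Expected count for each of the 12 categories: 432/12 = 36.
Jan: (31 − 36)²/36 = 25/36 = 0.694
Feb: (31 − 36)²/36 = 25/36 = 0.694
Mar: (33 − 36)²/36 = 9/36 = 0.250
Apr: (36 − 36)²/36 = 0/36 = 0.000
May: (36 − 36)²/36 = 0/36 = 0.000
Jun: (35 − 36)²/36 = 1/36 = 0.028
Jul: (40 − 36)²/36 = 16/36 = 0.444
Aug: (42 − 36)²/36 = 36/36 = 1.000
Sep: (36 − 36)²/36 = 0/36 = 0.000
Oct: (43 − 36)²/36 = 49/36 = 1.361
Nov: (36 − 36)²/36 = 0/36 = 0.000
Dec: (33 − 36)²/36 = 9/36 = 0.250
Sum = 4.72

4.72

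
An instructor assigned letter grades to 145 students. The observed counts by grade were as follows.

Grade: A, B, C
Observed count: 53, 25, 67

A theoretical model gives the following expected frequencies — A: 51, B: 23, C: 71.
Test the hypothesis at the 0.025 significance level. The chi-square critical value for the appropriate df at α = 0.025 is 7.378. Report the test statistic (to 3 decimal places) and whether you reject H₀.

0.478; do not reject

A: (53 − 51)²/51 = 4/51 = 0.0784
B: (25 − 23)²/23 = 4/23 = 0.1739
C: (67 − 71)²/71 = 16/71 = 0.2254
Sum = 0.478
df = 2. Since 0.478 < 7.378, we do not reject H₀.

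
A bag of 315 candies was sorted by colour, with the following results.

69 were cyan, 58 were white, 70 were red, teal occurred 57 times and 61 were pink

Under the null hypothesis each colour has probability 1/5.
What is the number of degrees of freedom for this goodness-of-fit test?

There are k = 5 categories and no parameters were estimated from the data, so df = 5 − 1 = 4.

4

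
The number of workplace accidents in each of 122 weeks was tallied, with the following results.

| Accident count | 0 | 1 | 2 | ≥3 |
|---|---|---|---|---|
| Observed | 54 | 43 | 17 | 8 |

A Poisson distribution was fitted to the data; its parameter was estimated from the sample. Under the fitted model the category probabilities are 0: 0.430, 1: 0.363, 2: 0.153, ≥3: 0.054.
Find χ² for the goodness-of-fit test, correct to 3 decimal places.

Expected counts E_i = n·p_i: 122×0.430 = 52.46, 122×0.363 = 44.286, 122×0.153 = 18.666, 122×0.054 = 6.588.
χ² = (54−52.46)²/52.46 + (43−44.286)²/44.286 + (17−18.666)²/18.666 + (8−6.588)²/6.588
   = 0.0452 + 0.0373 + 0.1487 + 0.3026
Sum = 0.534

0.534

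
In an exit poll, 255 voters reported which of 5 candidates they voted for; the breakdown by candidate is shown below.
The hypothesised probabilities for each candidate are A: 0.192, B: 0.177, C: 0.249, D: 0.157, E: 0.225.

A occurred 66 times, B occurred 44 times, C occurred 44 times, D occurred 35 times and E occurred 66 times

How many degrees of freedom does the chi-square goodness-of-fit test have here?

4

There are k = 5 categories and no parameters were estimated from the data, so df = 5 − 1 = 4.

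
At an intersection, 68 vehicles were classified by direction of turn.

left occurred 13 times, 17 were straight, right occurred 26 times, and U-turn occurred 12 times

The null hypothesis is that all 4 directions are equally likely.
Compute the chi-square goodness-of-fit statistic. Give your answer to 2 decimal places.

7.18

Expected count for each of the 4 categories: 68/4 = 17.
left: (13 − 17)²/17 = 16/17 = 0.941
straight: (17 − 17)²/17 = 0/17 = 0.000
right: (26 − 17)²/17 = 81/17 = 4.765
U-turn: (12 − 17)²/17 = 25/17 = 1.471
Sum = 7.18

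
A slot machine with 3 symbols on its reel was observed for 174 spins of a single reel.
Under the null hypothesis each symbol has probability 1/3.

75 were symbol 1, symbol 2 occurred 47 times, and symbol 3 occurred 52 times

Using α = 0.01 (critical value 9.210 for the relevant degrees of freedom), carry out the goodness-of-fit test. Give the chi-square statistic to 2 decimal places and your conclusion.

Under H₀ each category has probability 1/3, so each expected count is 174/3 = 58.
symbol 1: (75 − 58)²/58 = 289/58 = 4.983
symbol 2: (47 − 58)²/58 = 121/58 = 2.086
symbol 3: (52 − 58)²/58 = 36/58 = 0.621
Sum = 7.69
df = 2. Since 7.69 < 9.210, we do not reject H₀.

7.69; do not reject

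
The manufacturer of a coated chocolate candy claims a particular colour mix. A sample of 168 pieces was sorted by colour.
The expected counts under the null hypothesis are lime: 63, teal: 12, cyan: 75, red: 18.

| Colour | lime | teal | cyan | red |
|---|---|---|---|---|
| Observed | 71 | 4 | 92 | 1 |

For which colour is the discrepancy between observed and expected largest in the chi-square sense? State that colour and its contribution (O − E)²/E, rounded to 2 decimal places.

χ² = (71−63)²/63 + (4−12)²/12 + (92−75)²/75 + (1−18)²/18
   = 1.016 + 5.333 + 3.853 + 16.056
The largest term is for red: 16.06.

red, 16.06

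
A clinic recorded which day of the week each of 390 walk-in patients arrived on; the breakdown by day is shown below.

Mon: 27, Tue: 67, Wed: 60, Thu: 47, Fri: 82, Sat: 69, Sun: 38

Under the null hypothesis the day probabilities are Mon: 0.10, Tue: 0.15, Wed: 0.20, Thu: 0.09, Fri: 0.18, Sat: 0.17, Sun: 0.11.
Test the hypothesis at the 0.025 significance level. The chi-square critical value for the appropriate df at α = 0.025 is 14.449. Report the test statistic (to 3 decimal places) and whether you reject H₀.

Expected counts E_i = n·p_i: 390×0.10 = 39, 390×0.15 = 58.5, 390×0.20 = 78, 390×0.09 = 35.1, 390×0.18 = 70.2, 390×0.17 = 66.3, 390×0.11 = 42.9.
Mon: (27 − 39)²/39 = 144/39 = 3.6923
Tue: (67 − 58.5)²/58.5 = 72.25/58.5 = 1.2350
Wed: (60 − 78)²/78 = 324/78 = 4.1538
Thu: (47 − 35.1)²/35.1 = 141.61/35.1 = 4.0345
Fri: (82 − 70.2)²/70.2 = 139.24/70.2 = 1.9835
Sat: (69 − 66.3)²/66.3 = 7.29/66.3 = 0.1100
Sun: (38 − 42.9)²/42.9 = 24.01/42.9 = 0.5597
Sum = 15.769
df = 6. Since 15.769 > 14.449, we reject H₀.

15.769; reject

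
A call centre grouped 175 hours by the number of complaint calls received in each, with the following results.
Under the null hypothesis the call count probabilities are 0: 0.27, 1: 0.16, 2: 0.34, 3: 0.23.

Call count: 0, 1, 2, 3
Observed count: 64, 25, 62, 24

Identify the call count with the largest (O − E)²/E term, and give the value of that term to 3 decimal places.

3, 6.561

Expected counts E_i = n·p_i: 175×0.27 = 47.25, 175×0.16 = 28, 175×0.34 = 59.5, 175×0.23 = 40.25.
cat         O        E   (O−E)²/E
0          64    47.25     5.9378
1          25       28     0.3214
2          62     59.5     0.1050
3          24    40.25     6.5606
The largest term is for 3: 6.561.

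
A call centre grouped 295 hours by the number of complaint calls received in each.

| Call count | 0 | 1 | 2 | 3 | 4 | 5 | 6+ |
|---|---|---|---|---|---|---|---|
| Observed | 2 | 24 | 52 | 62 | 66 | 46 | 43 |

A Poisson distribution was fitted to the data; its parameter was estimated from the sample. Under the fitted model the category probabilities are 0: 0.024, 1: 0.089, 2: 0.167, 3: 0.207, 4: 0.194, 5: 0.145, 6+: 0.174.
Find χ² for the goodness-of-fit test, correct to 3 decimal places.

Expected counts E_i = n·p_i: 295×0.024 = 7.08, 295×0.089 = 26.255, 295×0.167 = 49.265, 295×0.207 = 61.065, 295×0.194 = 57.23, 295×0.145 = 42.775, 295×0.174 = 51.33.
χ² = (2−7.08)²/7.08 + (24−26.255)²/26.255 + (52−49.265)²/49.265 + (62−61.065)²/61.065 + (66−57.23)²/57.23 + (46−42.775)²/42.775 + (43−51.33)²/51.33
   = 3.6450 + 0.1937 + 0.1518 + 0.0143 + 1.3439 + 0.2431 + 1.3518
Sum = 6.944

6.944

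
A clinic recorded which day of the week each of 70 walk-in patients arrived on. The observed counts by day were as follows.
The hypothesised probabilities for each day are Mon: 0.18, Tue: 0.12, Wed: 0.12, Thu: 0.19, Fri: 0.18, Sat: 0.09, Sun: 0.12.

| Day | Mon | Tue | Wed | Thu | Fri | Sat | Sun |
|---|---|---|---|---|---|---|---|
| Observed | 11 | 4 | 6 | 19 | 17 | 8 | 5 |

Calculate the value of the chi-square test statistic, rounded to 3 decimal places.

9.008

Expected counts E_i = n·p_i: 70×0.18 = 12.6, 70×0.12 = 8.4, 70×0.12 = 8.4, 70×0.19 = 13.3, 70×0.18 = 12.6, 70×0.09 = 6.3, 70×0.12 = 8.4.
cat         O        E   (O−E)²/E
Mon        11     12.6     0.2032
Tue         4      8.4     2.3048
Wed         6      8.4     0.6857
Thu        19     13.3     2.4429
Fri        17     12.6     1.5365
Sat         8      6.3     0.4587
Sun         5      8.4     1.3762
Sum = 9.008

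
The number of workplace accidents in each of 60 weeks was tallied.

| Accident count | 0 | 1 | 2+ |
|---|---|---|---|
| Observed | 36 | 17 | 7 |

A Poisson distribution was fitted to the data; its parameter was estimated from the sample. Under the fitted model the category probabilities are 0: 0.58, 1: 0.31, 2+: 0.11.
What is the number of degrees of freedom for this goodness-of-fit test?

1

There are k = 3 categories and 1 parameter estimated from the data, so df = 3 − 1 − 1 = 1.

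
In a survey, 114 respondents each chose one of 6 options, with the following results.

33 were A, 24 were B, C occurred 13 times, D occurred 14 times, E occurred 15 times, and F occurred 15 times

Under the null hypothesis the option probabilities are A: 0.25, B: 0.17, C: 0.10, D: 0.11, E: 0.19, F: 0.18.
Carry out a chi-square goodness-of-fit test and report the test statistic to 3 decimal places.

5.739

Expected counts E_i = n·p_i: 114×0.25 = 28.5, 114×0.17 = 19.38, 114×0.10 = 11.4, 114×0.11 = 12.54, 114×0.19 = 21.66, 114×0.18 = 20.52.
A: (33 − 28.5)²/28.5 = 20.25/28.5 = 0.7105
B: (24 − 19.38)²/19.38 = 21.3444/19.38 = 1.1014
C: (13 − 11.4)²/11.4 = 2.56/11.4 = 0.2246
D: (14 − 12.54)²/12.54 = 2.1316/12.54 = 0.1700
E: (15 − 21.66)²/21.66 = 44.3556/21.66 = 2.0478
F: (15 − 20.52)²/20.52 = 30.4704/20.52 = 1.4849
Sum = 5.739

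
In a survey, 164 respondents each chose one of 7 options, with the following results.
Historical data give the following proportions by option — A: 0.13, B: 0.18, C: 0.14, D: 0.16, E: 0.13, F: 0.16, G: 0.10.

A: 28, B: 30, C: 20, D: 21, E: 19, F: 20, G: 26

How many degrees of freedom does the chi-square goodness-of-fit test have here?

There are k = 7 categories and no parameters were estimated from the data, so df = 7 − 1 = 6.

6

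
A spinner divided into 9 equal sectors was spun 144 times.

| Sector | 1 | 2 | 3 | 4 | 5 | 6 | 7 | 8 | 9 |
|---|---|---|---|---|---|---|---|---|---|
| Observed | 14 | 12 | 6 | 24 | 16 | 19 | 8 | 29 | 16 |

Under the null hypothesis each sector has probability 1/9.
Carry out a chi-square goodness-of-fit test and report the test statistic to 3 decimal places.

26.625

Under H₀ each category has probability 1/9, so each expected count is 144/9 = 16.
1: (14 − 16)²/16 = 4/16 = 0.2500
2: (12 − 16)²/16 = 16/16 = 1.0000
3: (6 − 16)²/16 = 100/16 = 6.2500
4: (24 − 16)²/16 = 64/16 = 4.0000
5: (16 − 16)²/16 = 0/16 = 0.0000
6: (19 − 16)²/16 = 9/16 = 0.5625
7: (8 − 16)²/16 = 64/16 = 4.0000
8: (29 − 16)²/16 = 169/16 = 10.5625
9: (16 − 16)²/16 = 0/16 = 0.0000
Sum = 26.625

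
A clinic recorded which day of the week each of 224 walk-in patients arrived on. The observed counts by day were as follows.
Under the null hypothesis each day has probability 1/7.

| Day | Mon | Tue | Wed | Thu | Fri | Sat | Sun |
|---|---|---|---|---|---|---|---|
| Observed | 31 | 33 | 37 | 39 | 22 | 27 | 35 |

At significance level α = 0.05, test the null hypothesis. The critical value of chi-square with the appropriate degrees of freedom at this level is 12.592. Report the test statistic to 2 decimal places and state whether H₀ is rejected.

6.56; do not reject

Under H₀ each category has probability 1/7, so each expected count is 224/7 = 32.
Mon: (31 − 32)²/32 = 1/32 = 0.031
Tue: (33 − 32)²/32 = 1/32 = 0.031
Wed: (37 − 32)²/32 = 25/32 = 0.781
Thu: (39 − 32)²/32 = 49/32 = 1.531
Fri: (22 − 32)²/32 = 100/32 = 3.125
Sat: (27 − 32)²/32 = 25/32 = 0.781
Sun: (35 − 32)²/32 = 9/32 = 0.281
Sum = 6.56
df = 6. Since 6.56 < 12.592, we do not reject H₀.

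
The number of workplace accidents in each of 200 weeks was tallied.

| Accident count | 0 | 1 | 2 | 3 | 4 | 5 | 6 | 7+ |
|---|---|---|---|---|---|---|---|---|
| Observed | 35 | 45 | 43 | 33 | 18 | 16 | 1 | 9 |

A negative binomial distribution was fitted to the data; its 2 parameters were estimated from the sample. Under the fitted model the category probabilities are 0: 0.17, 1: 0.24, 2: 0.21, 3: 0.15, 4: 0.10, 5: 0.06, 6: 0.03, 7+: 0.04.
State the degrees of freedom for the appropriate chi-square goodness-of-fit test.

5

There are k = 8 categories and 2 parameters estimated from the data, so df = 8 − 1 − 2 = 5.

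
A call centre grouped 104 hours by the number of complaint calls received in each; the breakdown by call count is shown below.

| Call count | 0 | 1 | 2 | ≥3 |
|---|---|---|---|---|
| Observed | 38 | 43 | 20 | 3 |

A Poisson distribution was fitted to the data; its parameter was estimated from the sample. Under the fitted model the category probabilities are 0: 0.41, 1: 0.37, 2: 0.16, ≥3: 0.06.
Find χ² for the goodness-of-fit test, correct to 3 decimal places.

Expected counts E_i = n·p_i: 104×0.41 = 42.64, 104×0.37 = 38.48, 104×0.16 = 16.64, 104×0.06 = 6.24.
cat         O        E   (O−E)²/E
0          38    42.64     0.5049
1          43    38.48     0.5309
2          20    16.64     0.6785
≥3          3     6.24     1.6823
Sum = 3.397

3.397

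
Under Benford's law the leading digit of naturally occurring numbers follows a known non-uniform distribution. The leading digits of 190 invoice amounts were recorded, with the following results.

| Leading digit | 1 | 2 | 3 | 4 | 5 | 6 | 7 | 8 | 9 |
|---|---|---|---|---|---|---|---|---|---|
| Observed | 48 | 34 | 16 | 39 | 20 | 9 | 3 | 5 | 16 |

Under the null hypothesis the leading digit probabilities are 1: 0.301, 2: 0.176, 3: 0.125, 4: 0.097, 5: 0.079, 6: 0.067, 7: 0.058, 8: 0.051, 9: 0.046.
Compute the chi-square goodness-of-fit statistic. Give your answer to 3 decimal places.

Expected counts E_i = n·p_i: 190×0.301 = 57.19, 190×0.176 = 33.44, 190×0.125 = 23.75, 190×0.097 = 18.43, 190×0.079 = 15.01, 190×0.067 = 12.73, 190×0.058 = 11.02, 190×0.051 = 9.69, 190×0.046 = 8.74.
cat         O        E   (O−E)²/E
1          48    57.19     1.4768
2          34    33.44     0.0094
3          16    23.75     2.5289
4          39    18.43    22.9585
5          20    15.01     1.6589
6           9    12.73     1.0929
7           3    11.02     5.8367
8           5     9.69     2.2700
9          16     8.74     6.0306
Sum = 43.863

43.863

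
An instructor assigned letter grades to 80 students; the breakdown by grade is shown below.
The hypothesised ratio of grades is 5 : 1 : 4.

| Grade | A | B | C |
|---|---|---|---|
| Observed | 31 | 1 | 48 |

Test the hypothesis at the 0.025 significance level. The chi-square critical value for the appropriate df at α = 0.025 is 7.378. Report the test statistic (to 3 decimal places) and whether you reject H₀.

Ratio total = 10. Expected counts: 80×5/10 = 40, 80×1/10 = 8, 80×4/10 = 32.
cat         O        E   (O−E)²/E
A          31       40     2.0250
B           1        8     6.1250
C          48       32     8.0000
Sum = 16.150
df = 2. Since 16.150 > 7.378, we reject H₀.

16.150; reject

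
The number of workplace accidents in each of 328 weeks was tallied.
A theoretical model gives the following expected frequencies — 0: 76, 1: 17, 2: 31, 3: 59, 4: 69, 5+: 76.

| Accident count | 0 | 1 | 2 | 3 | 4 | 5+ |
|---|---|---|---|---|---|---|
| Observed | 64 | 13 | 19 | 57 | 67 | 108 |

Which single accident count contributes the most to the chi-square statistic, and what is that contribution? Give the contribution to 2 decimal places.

cat         O        E   (O−E)²/E
0          64       76      1.895
1          13       17      0.941
2          19       31      4.645
3          57       59      0.068
4          67       69      0.058
5+        108       76     13.474
The largest term is for 5+: 13.47.

5+, 13.47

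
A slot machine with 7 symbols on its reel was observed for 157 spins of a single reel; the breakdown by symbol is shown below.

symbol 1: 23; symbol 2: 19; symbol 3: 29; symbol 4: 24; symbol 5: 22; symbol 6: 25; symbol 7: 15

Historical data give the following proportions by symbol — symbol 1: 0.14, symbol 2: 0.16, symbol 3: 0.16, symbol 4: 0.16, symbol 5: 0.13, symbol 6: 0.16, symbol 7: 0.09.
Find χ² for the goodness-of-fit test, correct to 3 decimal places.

2.366

Expected counts E_i = n·p_i: 157×0.14 = 21.98, 157×0.16 = 25.12, 157×0.16 = 25.12, 157×0.16 = 25.12, 157×0.13 = 20.41, 157×0.16 = 25.12, 157×0.09 = 14.13.
symbol 1: (23 − 21.98)²/21.98 = 1.0404/21.98 = 0.0473
symbol 2: (19 − 25.12)²/25.12 = 37.4544/25.12 = 1.4910
symbol 3: (29 − 25.12)²/25.12 = 15.0544/25.12 = 0.5993
symbol 4: (24 − 25.12)²/25.12 = 1.2544/25.12 = 0.0499
symbol 5: (22 − 20.41)²/20.41 = 2.5281/20.41 = 0.1239
symbol 6: (25 − 25.12)²/25.12 = 0.0144/25.12 = 0.0006
symbol 7: (15 − 14.13)²/14.13 = 0.7569/14.13 = 0.0536
Sum = 2.366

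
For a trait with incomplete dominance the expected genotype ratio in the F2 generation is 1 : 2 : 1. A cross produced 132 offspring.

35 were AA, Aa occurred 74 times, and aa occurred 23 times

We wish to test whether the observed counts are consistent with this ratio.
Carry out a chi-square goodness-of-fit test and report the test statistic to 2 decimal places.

4.12

Ratio total = 4. Expected counts: 132×1/4 = 33, 132×2/4 = 66, 132×1/4 = 33.
χ² = (35−33)²/33 + (74−66)²/66 + (23−33)²/33
   = 0.121 + 0.970 + 3.030
Sum = 4.12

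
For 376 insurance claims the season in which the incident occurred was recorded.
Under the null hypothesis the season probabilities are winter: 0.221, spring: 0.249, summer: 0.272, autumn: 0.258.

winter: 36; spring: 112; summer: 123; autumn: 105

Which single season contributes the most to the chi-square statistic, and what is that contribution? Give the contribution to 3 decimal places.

winter, 26.692

Expected counts E_i = n·p_i: 376×0.221 = 83.096, 376×0.249 = 93.624, 376×0.272 = 102.272, 376×0.258 = 97.008.
χ² = (36−83.096)²/83.096 + (112−93.624)²/93.624 + (123−102.272)²/102.272 + (105−97.008)²/97.008
   = 26.6924 + 3.6067 + 4.2011 + 0.6584
The largest term is for winter: 26.692.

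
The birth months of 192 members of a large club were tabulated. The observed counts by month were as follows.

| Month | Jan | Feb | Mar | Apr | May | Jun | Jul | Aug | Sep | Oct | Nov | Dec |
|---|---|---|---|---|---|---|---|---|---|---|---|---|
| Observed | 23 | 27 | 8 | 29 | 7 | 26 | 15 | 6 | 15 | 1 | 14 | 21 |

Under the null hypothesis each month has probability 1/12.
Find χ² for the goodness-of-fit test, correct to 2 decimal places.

58.75

Expected count for each of the 12 categories: 192/12 = 16.
Jan: (23 − 16)²/16 = 49/16 = 3.063
Feb: (27 − 16)²/16 = 121/16 = 7.563
Mar: (8 − 16)²/16 = 64/16 = 4.000
Apr: (29 − 16)²/16 = 169/16 = 10.563
May: (7 − 16)²/16 = 81/16 = 5.063
Jun: (26 − 16)²/16 = 100/16 = 6.250
Jul: (15 − 16)²/16 = 1/16 = 0.063
Aug: (6 − 16)²/16 = 100/16 = 6.250
Sep: (15 − 16)²/16 = 1/16 = 0.063
Oct: (1 − 16)²/16 = 225/16 = 14.063
Nov: (14 − 16)²/16 = 4/16 = 0.250
Dec: (21 − 16)²/16 = 25/16 = 1.563
Sum = 58.75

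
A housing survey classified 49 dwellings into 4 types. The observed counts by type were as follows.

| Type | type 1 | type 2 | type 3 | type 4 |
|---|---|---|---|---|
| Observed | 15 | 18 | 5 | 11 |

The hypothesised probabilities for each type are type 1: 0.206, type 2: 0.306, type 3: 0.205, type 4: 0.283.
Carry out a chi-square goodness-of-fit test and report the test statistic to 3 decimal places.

Expected counts E_i = n·p_i: 49×0.206 = 10.094, 49×0.306 = 14.994, 49×0.205 = 10.045, 49×0.283 = 13.867.
χ² = (15−10.094)²/10.094 + (18−14.994)²/14.994 + (5−10.045)²/10.045 + (11−13.867)²/13.867
   = 2.3845 + 0.6026 + 2.5338 + 0.5928
Sum = 6.114

6.114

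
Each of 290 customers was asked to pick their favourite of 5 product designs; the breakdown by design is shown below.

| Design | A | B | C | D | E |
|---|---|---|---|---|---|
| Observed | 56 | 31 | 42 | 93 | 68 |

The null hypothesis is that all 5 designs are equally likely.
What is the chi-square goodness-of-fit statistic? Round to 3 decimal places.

Expected count for each of the 5 categories: 290/5 = 58.
χ² = (56−58)²/58 + (31−58)²/58 + (42−58)²/58 + (93−58)²/58 + (68−58)²/58
   = 0.0690 + 12.5690 + 4.4138 + 21.1207 + 1.7241
Sum = 39.897

39.897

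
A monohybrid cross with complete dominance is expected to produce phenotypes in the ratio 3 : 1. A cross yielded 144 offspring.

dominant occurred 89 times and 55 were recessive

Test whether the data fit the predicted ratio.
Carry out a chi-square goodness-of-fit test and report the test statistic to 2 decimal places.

13.37

Ratio total = 4. Expected counts: 144×3/4 = 108, 144×1/4 = 36.
cat            O        E   (O−E)²/E
dominant      89      108      3.343
recessive     55       36     10.028
Sum = 13.37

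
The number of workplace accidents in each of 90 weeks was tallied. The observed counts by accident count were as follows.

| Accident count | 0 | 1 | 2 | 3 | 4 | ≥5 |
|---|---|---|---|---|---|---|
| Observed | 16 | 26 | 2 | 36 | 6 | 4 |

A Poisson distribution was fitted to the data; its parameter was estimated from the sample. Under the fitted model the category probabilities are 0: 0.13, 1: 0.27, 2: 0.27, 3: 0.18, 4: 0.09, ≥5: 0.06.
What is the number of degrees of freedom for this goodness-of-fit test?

There are k = 6 categories and 1 parameter estimated from the data, so df = 6 − 1 − 1 = 4.

4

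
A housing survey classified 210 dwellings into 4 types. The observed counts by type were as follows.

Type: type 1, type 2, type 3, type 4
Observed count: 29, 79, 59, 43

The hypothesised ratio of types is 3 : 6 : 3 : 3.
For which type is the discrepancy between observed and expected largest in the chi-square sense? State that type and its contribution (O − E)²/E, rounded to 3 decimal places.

Ratio total = 15. Expected counts: 210×3/15 = 42, 210×6/15 = 84, 210×3/15 = 42, 210×3/15 = 42.
type 1: (29 − 42)²/42 = 169/42 = 4.0238
type 2: (79 − 84)²/84 = 25/84 = 0.2976
type 3: (59 − 42)²/42 = 289/42 = 6.8810
type 4: (43 − 42)²/42 = 1/42 = 0.0238
The largest term is for type 3: 6.881.

type 3, 6.881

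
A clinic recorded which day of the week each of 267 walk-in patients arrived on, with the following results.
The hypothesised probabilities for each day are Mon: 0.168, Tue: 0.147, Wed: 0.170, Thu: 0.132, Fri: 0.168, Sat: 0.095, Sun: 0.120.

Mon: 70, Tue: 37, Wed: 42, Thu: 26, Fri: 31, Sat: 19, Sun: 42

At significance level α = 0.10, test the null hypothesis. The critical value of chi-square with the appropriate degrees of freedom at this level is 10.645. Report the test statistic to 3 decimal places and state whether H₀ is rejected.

25.875; reject

Expected counts E_i = n·p_i: 267×0.168 = 44.856, 267×0.147 = 39.249, 267×0.170 = 45.39, 267×0.132 = 35.244, 267×0.168 = 44.856, 267×0.095 = 25.365, 267×0.120 = 32.04.
χ² = (70−44.856)²/44.856 + (37−39.249)²/39.249 + (42−45.39)²/45.39 + (26−35.244)²/35.244 + (31−44.856)²/44.856 + (19−25.365)²/25.365 + (42−32.04)²/32.04
   = 14.0945 + 0.1289 + 0.2532 + 2.4246 + 4.2801 + 1.5972 + 3.0962
Sum = 25.875
df = 6. Since 25.875 > 10.645, we reject H₀.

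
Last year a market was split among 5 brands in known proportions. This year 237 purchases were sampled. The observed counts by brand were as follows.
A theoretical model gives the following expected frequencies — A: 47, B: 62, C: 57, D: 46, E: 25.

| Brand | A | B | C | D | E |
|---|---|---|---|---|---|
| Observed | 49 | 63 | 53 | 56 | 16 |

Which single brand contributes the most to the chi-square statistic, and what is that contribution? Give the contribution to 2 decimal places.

A: (49 − 47)²/47 = 4/47 = 0.085
B: (63 − 62)²/62 = 1/62 = 0.016
C: (53 − 57)²/57 = 16/57 = 0.281
D: (56 − 46)²/46 = 100/46 = 2.174
E: (16 − 25)²/25 = 81/25 = 3.240
The largest term is for E: 3.24.

E, 3.24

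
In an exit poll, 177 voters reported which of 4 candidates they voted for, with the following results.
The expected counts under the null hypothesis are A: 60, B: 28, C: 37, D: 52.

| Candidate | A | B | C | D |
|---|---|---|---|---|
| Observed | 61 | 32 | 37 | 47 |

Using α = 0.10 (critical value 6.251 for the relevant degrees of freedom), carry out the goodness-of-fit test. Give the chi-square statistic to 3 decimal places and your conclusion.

cat         O        E   (O−E)²/E
A          61       60     0.0167
B          32       28     0.5714
C          37       37     0.0000
D          47       52     0.4808
Sum = 1.069
df = 3. Since 1.069 < 6.251, we do not reject H₀.

1.069; do not reject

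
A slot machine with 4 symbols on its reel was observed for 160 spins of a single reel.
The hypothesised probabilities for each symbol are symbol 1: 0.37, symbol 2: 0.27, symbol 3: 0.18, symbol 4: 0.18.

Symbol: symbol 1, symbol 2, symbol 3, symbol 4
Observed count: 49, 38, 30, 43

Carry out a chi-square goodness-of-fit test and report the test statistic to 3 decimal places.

Expected counts E_i = n·p_i: 160×0.37 = 59.2, 160×0.27 = 43.2, 160×0.18 = 28.8, 160×0.18 = 28.8.
cat           O        E   (O−E)²/E
symbol 1     49     59.2     1.7574
symbol 2     38     43.2     0.6259
symbol 3     30     28.8     0.0500
symbol 4     43     28.8     7.0014
Sum = 9.435

9.435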